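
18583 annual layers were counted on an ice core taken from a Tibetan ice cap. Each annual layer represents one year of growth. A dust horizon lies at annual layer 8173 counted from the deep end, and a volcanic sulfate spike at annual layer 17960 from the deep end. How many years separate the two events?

9787 years

The two markers are separated by 17960 − 8173 = 9787 annual layers.
One annual layer per year makes the interval 9787 years.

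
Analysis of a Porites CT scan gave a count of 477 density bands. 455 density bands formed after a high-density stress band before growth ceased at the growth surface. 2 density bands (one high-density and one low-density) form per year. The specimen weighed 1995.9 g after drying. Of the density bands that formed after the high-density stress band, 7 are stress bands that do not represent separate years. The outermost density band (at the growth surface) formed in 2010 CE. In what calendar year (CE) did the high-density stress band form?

1786 CE

There are 455 density bands younger than the high-density stress band.
Excluding 7 false density bands: 455 − 7 = 448.
448 density bands at 2 per year is 448 / 2 = 224 years.
The density band at the growth surface is 2010 CE, so the high-density stress band dates to 2010 − 224 = 1786 CE.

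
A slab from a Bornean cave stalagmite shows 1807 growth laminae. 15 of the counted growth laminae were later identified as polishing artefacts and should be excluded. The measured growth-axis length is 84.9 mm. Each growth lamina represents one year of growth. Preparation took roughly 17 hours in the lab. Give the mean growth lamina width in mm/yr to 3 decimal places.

Correcting the raw count gives 1807 − 15 = 1792 true growth laminae.
Extension rate ≈ 84.9 / 1792 = 0.047 mm/yr.

0.047 mm/yr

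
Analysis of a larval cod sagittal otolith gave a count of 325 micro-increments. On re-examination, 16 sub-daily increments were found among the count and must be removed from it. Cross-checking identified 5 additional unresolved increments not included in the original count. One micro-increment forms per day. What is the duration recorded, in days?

314 days

True micro-increment count = 325 − 16 + 5 = 314.
With a one-to-one micro-increment periodicity this is 314 days.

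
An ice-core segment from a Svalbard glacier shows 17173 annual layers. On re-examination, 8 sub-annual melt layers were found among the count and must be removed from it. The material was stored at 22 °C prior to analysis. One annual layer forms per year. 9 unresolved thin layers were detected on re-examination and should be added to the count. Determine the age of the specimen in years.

17174 yr

Correcting the raw count gives 17173 − 8 + 9 = 17174 true annual layers.
At one annual layer per year, that is 17174 years.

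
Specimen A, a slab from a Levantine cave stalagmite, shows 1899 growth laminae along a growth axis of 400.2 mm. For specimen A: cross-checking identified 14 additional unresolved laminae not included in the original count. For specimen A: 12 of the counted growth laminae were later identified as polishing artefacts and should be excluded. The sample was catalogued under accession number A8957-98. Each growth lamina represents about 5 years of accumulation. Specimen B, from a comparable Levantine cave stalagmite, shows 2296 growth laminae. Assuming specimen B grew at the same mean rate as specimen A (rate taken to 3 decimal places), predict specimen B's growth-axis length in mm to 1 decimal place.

482.2 mm

Specimen A: true growth lamina count = 1899 − 12 + 14 = 1901.
Specimen A: at 5 years per growth lamina, 1901 × 5 = 9505 years.
A: 400.2 mm over 9505 years gives 400.2 / 9505 ≈ 0.042 mm/year.
Specimen B: 2296 growth laminae at 5 years each span 2296 × 5 = 11480 years. Length of B = 0.042 × 11480 = 482.2 mm.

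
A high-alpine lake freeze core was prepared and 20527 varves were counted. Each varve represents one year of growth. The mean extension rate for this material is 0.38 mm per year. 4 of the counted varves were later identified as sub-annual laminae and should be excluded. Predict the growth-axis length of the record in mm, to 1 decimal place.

7798.7 mm

True varve count = 20527 − 4 = 20523.
Predicted length = 0.38 mm/year × 20523 years = 7798.7 mm.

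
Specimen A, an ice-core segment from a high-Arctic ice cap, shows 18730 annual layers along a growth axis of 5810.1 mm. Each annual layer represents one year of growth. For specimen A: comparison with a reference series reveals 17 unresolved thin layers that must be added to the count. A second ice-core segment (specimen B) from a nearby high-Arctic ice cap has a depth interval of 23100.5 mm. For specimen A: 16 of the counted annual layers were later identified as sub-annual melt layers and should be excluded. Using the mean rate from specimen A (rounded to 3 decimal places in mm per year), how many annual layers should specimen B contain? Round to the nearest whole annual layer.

Specimen A: correcting the raw count gives 18730 − 16 + 17 = 18731 true annual layers.
A: Extension rate ≈ 5810.1 / 18731 = 0.310 mm/year.
For B, 23100.5 / 0.310 = 74517.74 years ≈ 74518 annual layers.

74518 annual layers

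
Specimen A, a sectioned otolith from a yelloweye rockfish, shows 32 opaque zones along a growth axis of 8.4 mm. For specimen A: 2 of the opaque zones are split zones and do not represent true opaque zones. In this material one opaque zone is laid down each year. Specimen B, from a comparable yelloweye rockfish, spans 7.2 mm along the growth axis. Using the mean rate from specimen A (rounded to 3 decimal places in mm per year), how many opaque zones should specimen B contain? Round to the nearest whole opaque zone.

26 opaque zones

Specimen A: correcting the raw count gives 32 − 2 = 30 true opaque zones.
A: Mean rate = 8.4 mm / 30 years ≈ 0.280 mm per year.
For B, 7.2 / 0.280 = 25.71 years ≈ 26 opaque zones.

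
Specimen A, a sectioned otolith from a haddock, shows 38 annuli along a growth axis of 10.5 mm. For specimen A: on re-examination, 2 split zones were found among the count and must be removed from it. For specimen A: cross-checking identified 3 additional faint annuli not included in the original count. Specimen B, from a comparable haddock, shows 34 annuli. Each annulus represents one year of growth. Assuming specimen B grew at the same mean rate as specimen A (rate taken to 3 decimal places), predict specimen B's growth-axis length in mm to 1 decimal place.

9.1 mm

Specimen A: correcting the raw count gives 38 − 2 + 3 = 39 true annuli.
A: Extension rate ≈ 10.5 / 39 = 0.269 mm per year.
B's length ≈ 0.269 × 34 = 9.1 mm.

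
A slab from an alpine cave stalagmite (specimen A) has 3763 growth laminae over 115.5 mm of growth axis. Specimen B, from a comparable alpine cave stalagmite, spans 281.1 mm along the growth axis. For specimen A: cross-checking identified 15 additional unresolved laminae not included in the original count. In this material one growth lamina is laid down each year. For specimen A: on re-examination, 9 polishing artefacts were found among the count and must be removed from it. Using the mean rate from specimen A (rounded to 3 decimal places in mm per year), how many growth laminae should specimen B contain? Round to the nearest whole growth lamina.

Specimen A: adjusted count: 3763 − 9 + 15 = 3769 growth laminae.
A: Mean rate = 115.5 mm / 3769 years ≈ 0.031 mm/yr.
For B, 281.1 / 0.031 = 9067.74 years ≈ 9068 growth laminae.

9068 growth laminae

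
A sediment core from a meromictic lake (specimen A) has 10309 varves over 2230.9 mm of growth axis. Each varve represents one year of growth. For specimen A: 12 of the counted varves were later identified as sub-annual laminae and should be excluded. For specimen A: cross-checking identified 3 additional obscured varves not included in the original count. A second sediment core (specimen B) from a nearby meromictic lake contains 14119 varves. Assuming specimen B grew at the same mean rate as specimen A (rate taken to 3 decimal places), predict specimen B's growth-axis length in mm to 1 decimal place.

3063.8 mm

Specimen A: after corrections the count is 10309 − 12 + 3 = 10300 varves.
A: Mean rate = 2230.9 mm / 10300 years ≈ 0.217 mm/year.
B's length ≈ 0.217 × 14119 = 3063.8 mm.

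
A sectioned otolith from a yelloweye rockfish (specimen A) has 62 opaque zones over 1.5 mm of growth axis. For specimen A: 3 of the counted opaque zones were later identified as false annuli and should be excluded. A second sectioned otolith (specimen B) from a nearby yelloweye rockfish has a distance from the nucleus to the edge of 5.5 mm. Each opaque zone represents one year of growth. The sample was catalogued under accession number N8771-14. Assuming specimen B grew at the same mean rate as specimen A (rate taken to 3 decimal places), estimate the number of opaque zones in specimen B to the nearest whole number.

Specimen A: correcting the raw count gives 62 − 3 = 59 true opaque zones.
A: Mean rate = 1.5 mm / 59 years ≈ 0.025 mm/yr.
For B, 5.5 / 0.025 = 220.00 years ≈ 220 opaque zones.

220 opaque zones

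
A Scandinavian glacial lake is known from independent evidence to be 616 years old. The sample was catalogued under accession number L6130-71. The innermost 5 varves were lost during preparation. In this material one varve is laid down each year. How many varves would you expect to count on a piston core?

One varve per year gives 616 varves over 616 years.
Less the 5 uncaptured varves: 616 − 5 = 611.

611 varves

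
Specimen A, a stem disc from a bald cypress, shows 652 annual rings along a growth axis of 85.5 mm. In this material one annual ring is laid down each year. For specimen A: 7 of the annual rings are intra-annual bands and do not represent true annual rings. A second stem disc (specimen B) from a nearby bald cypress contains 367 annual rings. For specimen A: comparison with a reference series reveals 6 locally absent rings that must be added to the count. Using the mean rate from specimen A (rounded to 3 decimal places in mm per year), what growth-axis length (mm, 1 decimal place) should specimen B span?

Specimen A: after corrections the count is 652 − 7 + 6 = 651 annual rings.
A: Mean rate = 85.5 mm / 651 years ≈ 0.131 mm/yr.
B's length ≈ 0.131 × 367 = 48.1 mm.

48.1 mm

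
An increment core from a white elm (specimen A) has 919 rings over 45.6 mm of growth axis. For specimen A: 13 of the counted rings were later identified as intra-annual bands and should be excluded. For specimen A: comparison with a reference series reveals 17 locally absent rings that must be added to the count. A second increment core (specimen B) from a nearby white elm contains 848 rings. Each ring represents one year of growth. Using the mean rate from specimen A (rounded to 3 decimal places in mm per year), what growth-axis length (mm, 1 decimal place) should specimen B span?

Specimen A: after corrections the count is 919 − 13 + 17 = 923 rings.
A: Extension rate ≈ 45.6 / 923 = 0.049 mm/year.
For B, 0.049 mm/year × 848 years = 41.6 mm.

41.6 mm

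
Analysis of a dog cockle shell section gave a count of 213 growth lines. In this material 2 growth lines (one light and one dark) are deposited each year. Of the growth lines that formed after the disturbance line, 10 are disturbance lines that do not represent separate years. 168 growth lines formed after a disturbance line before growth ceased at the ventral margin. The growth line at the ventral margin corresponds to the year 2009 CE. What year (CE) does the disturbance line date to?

1930 CE

168 growth lines post-date the disturbance line.
Removing the 10 false growth lines leaves 168 − 10 = 158 true growth lines beyond the disturbance line.
158 growth lines at 2 per year is 158 / 2 = 79 years.
The growth line at the ventral margin is 2009 CE, so the disturbance line dates to 2009 − 79 = 1930 CE.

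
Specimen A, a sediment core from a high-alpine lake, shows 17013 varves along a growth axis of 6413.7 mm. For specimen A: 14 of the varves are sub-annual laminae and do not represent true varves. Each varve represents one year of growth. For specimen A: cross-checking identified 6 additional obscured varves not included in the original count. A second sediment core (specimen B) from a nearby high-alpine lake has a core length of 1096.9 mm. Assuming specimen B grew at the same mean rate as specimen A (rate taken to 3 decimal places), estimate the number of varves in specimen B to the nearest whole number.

Specimen A: adjusted count: 17013 − 14 + 6 = 17005 varves.
A: Mean rate = 6413.7 mm / 17005 years ≈ 0.377 mm per year.
For B, 1096.9 / 0.377 = 2909.55 years ≈ 2910 varves.

2910 varves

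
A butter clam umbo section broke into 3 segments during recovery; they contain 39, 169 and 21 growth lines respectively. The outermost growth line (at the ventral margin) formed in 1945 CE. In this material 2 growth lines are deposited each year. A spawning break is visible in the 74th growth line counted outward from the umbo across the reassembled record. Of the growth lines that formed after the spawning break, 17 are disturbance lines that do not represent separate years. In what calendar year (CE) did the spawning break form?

1876 CE

Total growth lines = 39 + 169 + 21 = 229.
Between growth line 74 and the ventral margin there are 229 − 74 = 155 growth lines.
155 − 17 false = 138 true growth lines after the spawning break.
138 growth lines at 2 per year is 138 / 2 = 69 years.
1945 − 69 = 1876 CE.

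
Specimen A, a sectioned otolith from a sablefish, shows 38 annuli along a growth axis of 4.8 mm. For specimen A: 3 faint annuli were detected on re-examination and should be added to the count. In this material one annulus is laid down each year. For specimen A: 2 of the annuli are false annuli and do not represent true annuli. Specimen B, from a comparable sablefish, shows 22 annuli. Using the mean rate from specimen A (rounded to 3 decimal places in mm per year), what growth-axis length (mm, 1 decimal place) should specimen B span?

Specimen A: after corrections the count is 38 − 2 + 3 = 39 annuli.
A: Extension rate ≈ 4.8 / 39 = 0.123 mm per year.
For B, 0.123 mm/year × 22 years = 2.7 mm.

2.7 mm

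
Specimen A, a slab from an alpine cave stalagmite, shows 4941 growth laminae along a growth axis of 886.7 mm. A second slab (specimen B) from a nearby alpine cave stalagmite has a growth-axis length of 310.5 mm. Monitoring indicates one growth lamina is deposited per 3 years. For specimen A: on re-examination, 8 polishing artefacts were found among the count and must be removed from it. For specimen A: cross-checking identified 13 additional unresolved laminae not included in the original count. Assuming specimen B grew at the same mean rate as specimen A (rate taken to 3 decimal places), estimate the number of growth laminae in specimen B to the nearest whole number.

1725 growth laminae

Specimen A: adjusted count: 4941 − 8 + 13 = 4946 growth laminae.
Specimen A: at 3 years per growth lamina, 4946 × 3 = 14838 years.
A: Mean rate = 886.7 mm / 14838 years ≈ 0.060 mm per year.
B spans 310.5 / 0.060 = 5175.00 years; at 3 years per growth lamina that is 5175.00 / 3 ≈ 1725 growth laminae.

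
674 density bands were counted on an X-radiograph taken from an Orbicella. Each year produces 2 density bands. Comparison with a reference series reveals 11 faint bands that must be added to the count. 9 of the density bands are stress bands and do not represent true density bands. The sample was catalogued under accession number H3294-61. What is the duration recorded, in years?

338 yr

After corrections the count is 674 − 9 + 11 = 676 density bands.
Dividing by 2 density bands per year: 676 / 2 = 338 years.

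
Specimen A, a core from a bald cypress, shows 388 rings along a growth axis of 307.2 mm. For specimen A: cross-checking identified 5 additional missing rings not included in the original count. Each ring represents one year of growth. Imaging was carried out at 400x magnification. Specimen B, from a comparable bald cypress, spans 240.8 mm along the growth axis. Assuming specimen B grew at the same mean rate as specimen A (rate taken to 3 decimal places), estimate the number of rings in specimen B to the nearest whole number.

Specimen A: after corrections the count is 388 + 5 = 393 rings.
A: Extension rate ≈ 307.2 / 393 = 0.782 mm/yr.
B spans 240.8 / 0.782 = 307.93 years ≈ 308 rings.

308 rings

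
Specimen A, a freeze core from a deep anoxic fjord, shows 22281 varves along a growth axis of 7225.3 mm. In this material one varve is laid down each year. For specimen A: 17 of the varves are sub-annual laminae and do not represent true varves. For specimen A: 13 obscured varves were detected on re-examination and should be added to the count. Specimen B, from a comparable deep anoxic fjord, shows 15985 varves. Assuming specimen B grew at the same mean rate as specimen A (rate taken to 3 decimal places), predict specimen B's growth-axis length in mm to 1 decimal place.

Specimen A: correcting the raw count gives 22281 − 17 + 13 = 22277 true varves.
A: Extension rate ≈ 7225.3 / 22277 = 0.324 mm/yr.
B's length ≈ 0.324 × 15985 = 5179.1 mm.

5179.1 mm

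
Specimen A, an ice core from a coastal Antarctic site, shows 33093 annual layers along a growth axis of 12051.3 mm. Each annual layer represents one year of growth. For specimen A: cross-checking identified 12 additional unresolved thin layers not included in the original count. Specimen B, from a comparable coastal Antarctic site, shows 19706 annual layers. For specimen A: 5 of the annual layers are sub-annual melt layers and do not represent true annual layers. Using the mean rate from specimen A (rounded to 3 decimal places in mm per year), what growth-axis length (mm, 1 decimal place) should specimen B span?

7173.0 mm

Specimen A: adjusted count: 33093 − 5 + 12 = 33100 annual layers.
A: Mean rate = 12051.3 mm / 33100 years ≈ 0.364 mm/yr.
Length of B = 0.364 × 19706 = 7173.0 mm.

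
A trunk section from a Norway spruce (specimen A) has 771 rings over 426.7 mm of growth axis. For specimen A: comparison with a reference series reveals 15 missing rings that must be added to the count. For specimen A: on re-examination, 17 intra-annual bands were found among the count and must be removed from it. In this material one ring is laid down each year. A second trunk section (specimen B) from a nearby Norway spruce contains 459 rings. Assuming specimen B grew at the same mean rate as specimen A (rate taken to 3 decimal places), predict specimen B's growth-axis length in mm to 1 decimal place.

Specimen A: correcting the raw count gives 771 − 17 + 15 = 769 true rings.
A: 426.7 mm over 769 years gives 426.7 / 769 ≈ 0.555 mm/year.
B's length ≈ 0.555 × 459 = 254.7 mm.

254.7 mm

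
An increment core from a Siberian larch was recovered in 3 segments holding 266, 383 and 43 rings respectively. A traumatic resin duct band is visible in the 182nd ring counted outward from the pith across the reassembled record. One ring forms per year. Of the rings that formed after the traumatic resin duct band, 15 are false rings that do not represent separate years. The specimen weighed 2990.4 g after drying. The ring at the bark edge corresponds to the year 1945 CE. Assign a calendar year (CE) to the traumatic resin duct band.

Total rings = 266 + 383 + 43 = 692.
692 − 182 = 510 rings lie beyond the traumatic resin duct band toward the bark edge.
510 − 15 false = 495 true rings after the traumatic resin duct band.
The ring at the bark edge is 1945 CE, so the traumatic resin duct band dates to 1945 − 495 = 1450 CE.

1450 CE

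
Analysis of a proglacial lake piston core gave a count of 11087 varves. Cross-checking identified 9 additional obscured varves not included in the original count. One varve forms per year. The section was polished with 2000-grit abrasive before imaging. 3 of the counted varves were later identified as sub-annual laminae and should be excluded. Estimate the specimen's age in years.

11093 yr

Correcting the raw count gives 11087 − 3 + 9 = 11093 true varves.
One varve per year makes the duration 11093 years.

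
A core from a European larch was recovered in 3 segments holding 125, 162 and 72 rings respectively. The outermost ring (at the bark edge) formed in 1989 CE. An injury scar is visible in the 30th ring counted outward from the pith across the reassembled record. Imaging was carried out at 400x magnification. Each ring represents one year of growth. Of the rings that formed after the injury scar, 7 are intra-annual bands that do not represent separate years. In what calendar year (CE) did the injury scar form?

Total rings = 125 + 162 + 72 = 359.
The injury scar sits at ring 30 from the pith, so 359 − 30 = 329 rings formed after it.
329 − 7 false = 322 true rings after the injury scar.
1989 − 322 = 1667 CE.

1667 CE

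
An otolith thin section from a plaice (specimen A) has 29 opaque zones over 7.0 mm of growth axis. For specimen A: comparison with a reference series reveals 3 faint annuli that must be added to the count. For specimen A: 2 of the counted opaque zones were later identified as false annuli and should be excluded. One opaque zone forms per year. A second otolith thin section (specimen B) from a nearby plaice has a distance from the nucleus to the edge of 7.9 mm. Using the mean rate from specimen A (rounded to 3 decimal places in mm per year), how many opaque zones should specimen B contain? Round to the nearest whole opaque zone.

Specimen A: adjusted count: 29 − 2 + 3 = 30 opaque zones.
A: Mean rate = 7.0 mm / 30 years ≈ 0.233 mm per year.
Specimen B: 7.9 mm / 0.233 mm per year = 33.91 years ≈ 34 opaque zones.

34 opaque zones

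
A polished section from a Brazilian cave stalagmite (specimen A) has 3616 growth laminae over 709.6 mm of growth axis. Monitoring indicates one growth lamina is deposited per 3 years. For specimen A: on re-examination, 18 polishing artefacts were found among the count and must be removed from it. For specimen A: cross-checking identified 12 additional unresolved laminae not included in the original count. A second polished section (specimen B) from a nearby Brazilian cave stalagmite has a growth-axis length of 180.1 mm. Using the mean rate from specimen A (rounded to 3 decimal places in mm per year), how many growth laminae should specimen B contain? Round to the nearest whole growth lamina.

Specimen A: correcting the raw count gives 3616 − 18 + 12 = 3610 true growth laminae.
Specimen A: multiplying by 3 years per growth lamina: 3610 × 3 = 10830 years.
A: Mean rate = 709.6 mm / 10830 years ≈ 0.066 mm/year.
Specimen B: 180.1 mm / 0.066 mm per year = 2728.79 years; at 3 years per growth lamina that is 2728.79 / 3 ≈ 910 growth laminae.

910 growth laminae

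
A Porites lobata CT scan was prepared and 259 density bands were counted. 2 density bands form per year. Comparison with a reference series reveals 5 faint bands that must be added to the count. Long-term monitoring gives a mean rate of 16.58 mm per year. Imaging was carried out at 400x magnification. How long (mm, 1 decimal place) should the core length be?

2188.6 mm

True density band count = 259 + 5 = 264.
264 density bands at 2 per year is 264 / 2 = 132 years.
132 years at 16.58 mm/year gives 16.58 × 132 = 2188.6 mm.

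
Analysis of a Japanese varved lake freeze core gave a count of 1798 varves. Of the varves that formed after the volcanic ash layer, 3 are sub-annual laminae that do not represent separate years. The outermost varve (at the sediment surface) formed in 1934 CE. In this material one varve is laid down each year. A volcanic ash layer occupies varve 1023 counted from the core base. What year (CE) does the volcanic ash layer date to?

1162 CE

Between varve 1023 and the sediment surface there are 1798 − 1023 = 775 varves.
Excluding 3 false varves: 775 − 3 = 772.
1934 − 772 = 1162 CE.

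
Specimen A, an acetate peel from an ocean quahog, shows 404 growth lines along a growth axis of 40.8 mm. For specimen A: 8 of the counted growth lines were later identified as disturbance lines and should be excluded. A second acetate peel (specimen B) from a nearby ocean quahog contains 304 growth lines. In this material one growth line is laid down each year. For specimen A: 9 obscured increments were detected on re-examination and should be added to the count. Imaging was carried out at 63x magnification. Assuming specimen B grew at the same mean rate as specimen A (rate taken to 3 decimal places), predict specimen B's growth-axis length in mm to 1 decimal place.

30.7 mm

Specimen A: correcting the raw count gives 404 − 8 + 9 = 405 true growth lines.
A: 40.8 mm over 405 years gives 40.8 / 405 ≈ 0.101 mm per year.
Length of B = 0.101 × 304 = 30.7 mm.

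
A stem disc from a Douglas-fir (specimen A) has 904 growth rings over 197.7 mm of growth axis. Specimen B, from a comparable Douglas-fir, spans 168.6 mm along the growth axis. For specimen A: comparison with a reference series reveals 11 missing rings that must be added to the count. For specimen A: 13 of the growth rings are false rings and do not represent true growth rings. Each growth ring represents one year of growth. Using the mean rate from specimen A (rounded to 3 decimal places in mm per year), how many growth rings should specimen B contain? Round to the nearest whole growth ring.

Specimen A: after corrections the count is 904 − 13 + 11 = 902 growth rings.
A: Mean rate = 197.7 mm / 902 years ≈ 0.219 mm/yr.
For B, 168.6 / 0.219 = 769.86 years ≈ 770 growth rings.

770 growth rings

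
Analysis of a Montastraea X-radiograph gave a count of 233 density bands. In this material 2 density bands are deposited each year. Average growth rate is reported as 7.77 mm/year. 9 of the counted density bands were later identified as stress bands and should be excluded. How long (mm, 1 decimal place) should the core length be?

True density band count = 233 − 9 = 224.
With 2 density bands per year, 224 / 2 = 112 years.
Predicted length = 7.77 mm/year × 112 years = 870.2 mm.

870.2 mm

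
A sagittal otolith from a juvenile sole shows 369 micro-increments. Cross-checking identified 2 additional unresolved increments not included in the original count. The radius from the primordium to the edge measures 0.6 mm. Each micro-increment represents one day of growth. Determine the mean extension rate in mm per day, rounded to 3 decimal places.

0.002 mm per day

After corrections the count is 369 + 2 = 371 micro-increments.
Extension rate ≈ 0.6 / 371 = 0.002 mm per day.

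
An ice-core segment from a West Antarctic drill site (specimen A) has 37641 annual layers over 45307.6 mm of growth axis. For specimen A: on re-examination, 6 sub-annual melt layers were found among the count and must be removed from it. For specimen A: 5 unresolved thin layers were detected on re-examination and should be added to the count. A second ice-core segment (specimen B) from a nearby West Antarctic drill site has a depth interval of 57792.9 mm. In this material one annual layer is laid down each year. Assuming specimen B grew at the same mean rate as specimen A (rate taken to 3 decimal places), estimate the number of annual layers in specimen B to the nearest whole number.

48001 annual layers

Specimen A: adjusted count: 37641 − 6 + 5 = 37640 annual layers.
A: 45307.6 mm over 37640 years gives 45307.6 / 37640 ≈ 1.204 mm/yr.
Specimen B: 57792.9 mm / 1.204 mm per year = 48000.75 years ≈ 48001 annual layers.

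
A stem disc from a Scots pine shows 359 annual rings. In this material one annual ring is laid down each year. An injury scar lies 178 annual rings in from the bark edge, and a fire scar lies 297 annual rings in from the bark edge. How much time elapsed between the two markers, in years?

119 years

297 − 178 = 119 annual rings lie between the two events.
That is 119 years at one annual ring per year.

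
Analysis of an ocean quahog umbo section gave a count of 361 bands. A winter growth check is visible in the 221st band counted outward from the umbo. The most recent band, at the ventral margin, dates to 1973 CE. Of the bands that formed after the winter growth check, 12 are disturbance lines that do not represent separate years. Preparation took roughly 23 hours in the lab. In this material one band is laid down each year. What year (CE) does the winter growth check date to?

The winter growth check sits at band 221 from the umbo, so 361 − 221 = 140 bands formed after it.
Removing the 12 false bands leaves 140 − 12 = 128 true bands beyond the winter growth check.
Counting back 128 years from 1973 CE places the winter growth check in 1973 − 128 = 1845 CE.

1845 CE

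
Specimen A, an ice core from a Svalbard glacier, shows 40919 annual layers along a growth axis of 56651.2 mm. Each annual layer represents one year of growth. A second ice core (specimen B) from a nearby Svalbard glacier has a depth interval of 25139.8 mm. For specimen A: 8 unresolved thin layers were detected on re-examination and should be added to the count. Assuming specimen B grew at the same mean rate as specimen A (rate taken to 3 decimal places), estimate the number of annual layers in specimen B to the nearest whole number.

Specimen A: adjusted count: 40919 + 8 = 40927 annual layers.
A: Extension rate ≈ 56651.2 / 40927 = 1.384 mm/yr.
For B, 25139.8 / 1.384 = 18164.60 years ≈ 18165 annual layers.

18165 annual layers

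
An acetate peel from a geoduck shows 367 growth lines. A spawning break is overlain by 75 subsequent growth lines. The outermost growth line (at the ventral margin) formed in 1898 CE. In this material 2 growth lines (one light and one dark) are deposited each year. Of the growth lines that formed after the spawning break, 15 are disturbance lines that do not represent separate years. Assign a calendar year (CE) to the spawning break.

1868 CE

There are 75 growth lines younger than the spawning break.
75 − 15 false = 60 true growth lines after the spawning break.
With 2 growth lines per year, 60 / 2 = 30 years.
Counting back 30 years from 1898 CE places the spawning break in 1898 − 30 = 1868 CE.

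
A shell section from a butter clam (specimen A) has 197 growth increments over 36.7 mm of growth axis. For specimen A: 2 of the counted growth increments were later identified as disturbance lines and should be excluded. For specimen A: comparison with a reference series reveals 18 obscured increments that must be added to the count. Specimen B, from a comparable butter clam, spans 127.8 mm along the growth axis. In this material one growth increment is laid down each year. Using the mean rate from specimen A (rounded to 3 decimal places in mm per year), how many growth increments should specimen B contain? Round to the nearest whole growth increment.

Specimen A: correcting the raw count gives 197 − 2 + 18 = 213 true growth increments.
A: Extension rate ≈ 36.7 / 213 = 0.172 mm/year.
For B, 127.8 / 0.172 = 743.02 years ≈ 743 growth increments.

743 growth increments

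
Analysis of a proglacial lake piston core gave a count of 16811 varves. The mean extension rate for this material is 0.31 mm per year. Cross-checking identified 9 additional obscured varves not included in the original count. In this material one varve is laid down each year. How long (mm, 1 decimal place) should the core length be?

After corrections the count is 16811 + 9 = 16820 varves.
16820 years at 0.31 mm/year gives 0.31 × 16820 = 5214.2 mm.

5214.2 mm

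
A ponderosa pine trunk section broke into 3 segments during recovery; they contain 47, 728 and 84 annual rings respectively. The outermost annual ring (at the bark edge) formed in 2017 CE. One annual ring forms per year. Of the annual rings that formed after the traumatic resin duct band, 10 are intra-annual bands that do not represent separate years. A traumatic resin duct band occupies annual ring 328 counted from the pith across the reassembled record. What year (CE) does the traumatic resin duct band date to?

Total annual rings = 47 + 728 + 84 = 859.
859 − 328 = 531 annual rings lie beyond the traumatic resin duct band toward the bark edge.
Removing the 10 false annual rings leaves 531 − 10 = 521 true annual rings beyond the traumatic resin duct band.
Counting back 521 years from 2017 CE places the traumatic resin duct band in 2017 − 521 = 1496 CE.

1496 CE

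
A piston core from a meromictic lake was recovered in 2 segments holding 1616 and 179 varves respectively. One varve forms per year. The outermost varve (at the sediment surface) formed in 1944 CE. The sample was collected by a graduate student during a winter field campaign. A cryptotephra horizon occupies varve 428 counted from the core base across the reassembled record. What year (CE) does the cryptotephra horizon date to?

Total varves = 1616 + 179 = 1795.
Between varve 428 and the sediment surface there are 1795 − 428 = 1367 varves.
1944 − 1367 = 577 CE.

577 CE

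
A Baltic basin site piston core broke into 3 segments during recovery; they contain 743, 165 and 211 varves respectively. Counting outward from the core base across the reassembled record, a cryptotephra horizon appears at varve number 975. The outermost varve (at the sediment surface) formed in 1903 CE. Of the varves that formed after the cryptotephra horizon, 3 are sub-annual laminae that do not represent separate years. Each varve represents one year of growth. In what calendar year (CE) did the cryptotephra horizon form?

Total varves = 743 + 165 + 211 = 1119.
Between varve 975 and the sediment surface there are 1119 − 975 = 144 varves.
Removing the 3 false varves leaves 144 − 3 = 141 true varves beyond the cryptotephra horizon.
Counting back 141 years from 1903 CE places the cryptotephra horizon in 1903 − 141 = 1762 CE.

1762 CE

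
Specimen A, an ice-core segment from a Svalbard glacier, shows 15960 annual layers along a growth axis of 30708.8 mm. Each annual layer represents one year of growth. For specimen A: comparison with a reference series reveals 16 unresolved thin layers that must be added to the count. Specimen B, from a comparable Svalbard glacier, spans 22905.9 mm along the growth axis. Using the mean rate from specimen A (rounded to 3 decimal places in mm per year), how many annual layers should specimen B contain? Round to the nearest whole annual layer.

Specimen A: adjusted count: 15960 + 16 = 15976 annual layers.
A: Mean rate = 30708.8 mm / 15976 years ≈ 1.922 mm/year.
B spans 22905.9 / 1.922 = 11917.74 years ≈ 11918 annual layers.

11918 annual layers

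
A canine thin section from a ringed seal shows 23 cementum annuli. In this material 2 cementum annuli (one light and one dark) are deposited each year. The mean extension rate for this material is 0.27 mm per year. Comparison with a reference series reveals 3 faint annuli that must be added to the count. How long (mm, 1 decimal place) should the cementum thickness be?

True cementum annulus count = 23 + 3 = 26.
Dividing by 2 cementum annuli per year: 26 / 2 = 13 years.
Predicted length = 0.27 mm/year × 13 years = 3.5 mm.

3.5 mm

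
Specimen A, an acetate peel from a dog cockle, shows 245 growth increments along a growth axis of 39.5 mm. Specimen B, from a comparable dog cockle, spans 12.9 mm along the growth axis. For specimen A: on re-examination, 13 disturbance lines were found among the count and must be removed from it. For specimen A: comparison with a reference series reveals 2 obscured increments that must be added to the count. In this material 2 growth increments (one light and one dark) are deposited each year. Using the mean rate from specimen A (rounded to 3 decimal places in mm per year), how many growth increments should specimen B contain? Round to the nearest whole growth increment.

Specimen A: correcting the raw count gives 245 − 13 + 2 = 234 true growth increments.
Specimen A: dividing by 2 growth increments per year: 234 / 2 = 117 years.
A: Extension rate ≈ 39.5 / 117 = 0.338 mm/year.
B spans 12.9 / 0.338 = 38.17 years; at 2 growth increments per year that is 38.17 × 2 ≈ 76 growth increments.

76 growth increments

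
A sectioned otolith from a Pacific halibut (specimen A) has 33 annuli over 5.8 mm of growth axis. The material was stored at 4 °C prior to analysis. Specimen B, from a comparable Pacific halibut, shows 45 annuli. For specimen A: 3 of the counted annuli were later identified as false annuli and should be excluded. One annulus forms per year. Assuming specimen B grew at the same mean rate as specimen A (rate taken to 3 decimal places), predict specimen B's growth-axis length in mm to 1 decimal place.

Specimen A: after corrections the count is 33 − 3 = 30 annuli.
A: Extension rate ≈ 5.8 / 30 = 0.193 mm/year.
For B, 0.193 mm/year × 45 years = 8.7 mm.

8.7 mm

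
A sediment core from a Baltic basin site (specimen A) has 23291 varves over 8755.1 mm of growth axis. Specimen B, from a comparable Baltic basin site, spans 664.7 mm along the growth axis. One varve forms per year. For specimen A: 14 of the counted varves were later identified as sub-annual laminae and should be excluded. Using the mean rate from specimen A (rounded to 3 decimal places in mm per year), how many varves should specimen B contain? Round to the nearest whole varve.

Specimen A: correcting the raw count gives 23291 − 14 = 23277 true varves.
A: Extension rate ≈ 8755.1 / 23277 = 0.376 mm/yr.
Specimen B: 664.7 mm / 0.376 mm per year = 1767.82 years ≈ 1768 varves.

1768 varves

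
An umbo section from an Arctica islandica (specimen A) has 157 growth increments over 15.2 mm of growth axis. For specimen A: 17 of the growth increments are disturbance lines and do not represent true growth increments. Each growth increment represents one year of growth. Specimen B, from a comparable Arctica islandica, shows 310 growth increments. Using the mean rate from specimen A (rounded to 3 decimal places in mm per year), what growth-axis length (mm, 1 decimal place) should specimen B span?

Specimen A: correcting the raw count gives 157 − 17 = 140 true growth increments.
A: Mean rate = 15.2 mm / 140 years ≈ 0.109 mm per year.
Length of B = 0.109 × 310 = 33.8 mm.

33.8 mm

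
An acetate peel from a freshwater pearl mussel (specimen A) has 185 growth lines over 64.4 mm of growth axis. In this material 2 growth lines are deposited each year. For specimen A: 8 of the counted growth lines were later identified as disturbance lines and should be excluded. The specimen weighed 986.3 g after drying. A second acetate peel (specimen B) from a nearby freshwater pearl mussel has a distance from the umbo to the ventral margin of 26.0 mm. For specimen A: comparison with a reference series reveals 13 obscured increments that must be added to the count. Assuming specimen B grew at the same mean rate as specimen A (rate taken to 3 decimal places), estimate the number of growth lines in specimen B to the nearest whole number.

Specimen A: after corrections the count is 185 − 8 + 13 = 190 growth lines.
Specimen A: with 2 growth lines per year, 190 / 2 = 95 years.
A: 64.4 mm over 95 years gives 64.4 / 95 ≈ 0.678 mm/year.
B spans 26.0 / 0.678 = 38.35 years; at 2 growth lines per year that is 38.35 × 2 ≈ 77 growth lines.

77 growth lines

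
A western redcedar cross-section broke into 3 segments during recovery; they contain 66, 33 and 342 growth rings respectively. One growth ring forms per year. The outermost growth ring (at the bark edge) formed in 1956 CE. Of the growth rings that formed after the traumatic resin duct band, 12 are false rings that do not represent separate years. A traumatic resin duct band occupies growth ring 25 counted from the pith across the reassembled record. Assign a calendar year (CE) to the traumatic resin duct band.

1552 CE

Total growth rings = 66 + 33 + 342 = 441.
441 − 25 = 416 growth rings lie beyond the traumatic resin duct band toward the bark edge.
Excluding 12 false growth rings: 416 − 12 = 404.
Counting back 404 years from 1956 CE places the traumatic resin duct band in 1956 − 404 = 1552 CE.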